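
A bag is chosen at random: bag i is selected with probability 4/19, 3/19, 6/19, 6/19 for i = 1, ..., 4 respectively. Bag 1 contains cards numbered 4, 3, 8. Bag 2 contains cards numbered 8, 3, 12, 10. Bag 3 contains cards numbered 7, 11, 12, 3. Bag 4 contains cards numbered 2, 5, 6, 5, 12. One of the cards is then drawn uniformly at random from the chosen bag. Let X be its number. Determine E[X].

E[X | bag 1] = (4+3+8)/3 = 5.
E[X | bag 2] = (8+3+12+10)/4 = 33/4.
E[X | bag 3] = (7+11+12+3)/4 = 33/4.
E[X | bag 4] = (2+5+6+5+12)/5 = 6.
By the law of total expectation,
E[X] = (4/19)·(5) + (3/19)·(33/4) + (6/19)·(33/4) + (6/19)·(6) = 521/76.

521/76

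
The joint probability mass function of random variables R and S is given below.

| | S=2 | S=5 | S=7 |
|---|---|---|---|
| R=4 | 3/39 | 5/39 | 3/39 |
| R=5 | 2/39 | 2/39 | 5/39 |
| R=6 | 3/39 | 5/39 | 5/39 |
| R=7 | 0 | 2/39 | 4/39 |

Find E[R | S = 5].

37/7

P(S = 5) = 14/39.
Σ R·P over the event = 4·(5/39) + 5·(2/39) + 6·(5/39) + 7·(2/39) = 74/39.
E[R | S = 5] = (74/39) / (14/39) = 37/7.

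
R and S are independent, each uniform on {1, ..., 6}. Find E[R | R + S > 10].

Outcomes with R + S > 10: (5,6), (6,5), (6,6), each with probability 1/36.
E[R | R + S > 10] = (5 + 6 + 6) / 3 = 17/3.

17/3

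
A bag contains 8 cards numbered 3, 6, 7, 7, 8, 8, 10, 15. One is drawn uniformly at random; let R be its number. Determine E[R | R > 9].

25/2

P(R > 9) = 1/4.
Σ over the event: 10·1/8 + 15·1/8 = 25/8.
E[R | R > 9] = (25/8) / (1/4) = 25/2.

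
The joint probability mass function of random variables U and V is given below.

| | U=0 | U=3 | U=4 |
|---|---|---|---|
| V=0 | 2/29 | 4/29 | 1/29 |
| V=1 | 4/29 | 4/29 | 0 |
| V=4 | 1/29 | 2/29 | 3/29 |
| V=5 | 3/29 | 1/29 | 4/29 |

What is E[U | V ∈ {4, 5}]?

37/14

P(V ∈ {4, 5}) = 14/29.
Summing U·P(U=x,V=y) over the conditioning event gives 37/29.
E[U | V ∈ {4, 5}] = (37/29) / (14/29) = 37/14.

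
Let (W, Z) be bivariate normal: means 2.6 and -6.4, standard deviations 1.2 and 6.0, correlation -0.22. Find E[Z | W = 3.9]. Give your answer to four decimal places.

E[Z | W=x] = μ_Z + ρ(σ_Z/σ_W)(x − μ_W) for jointly normal variables.
E[Z | W=3.9] = -6.4 + (-0.22)·(6.0/1.2)·(3.9 − (2.6)) = -6.4 + (-1.1)·(1.3) = -7.8300.

-7.8300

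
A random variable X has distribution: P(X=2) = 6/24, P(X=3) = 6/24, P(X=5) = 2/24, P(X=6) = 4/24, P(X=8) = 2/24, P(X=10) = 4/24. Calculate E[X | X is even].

P(X is even) = 2/3.
Σ over the event: 2·1/4 + 6·1/6 + 8·1/12 + 10·1/6 = 23/6.
E[X | X is even] = (23/6) / (2/3) = 23/4.

23/4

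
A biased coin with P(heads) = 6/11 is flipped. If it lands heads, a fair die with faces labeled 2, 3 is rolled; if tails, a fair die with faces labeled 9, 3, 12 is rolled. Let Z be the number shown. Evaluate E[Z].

E[Z | heads] = (2+3)/2 = 5/2.
E[Z | tails] = (9+3+12)/3 = 8.
By the law of total expectation,
E[Z] = (6/11)·(5/2) + (5/11)·(8) = 5.

5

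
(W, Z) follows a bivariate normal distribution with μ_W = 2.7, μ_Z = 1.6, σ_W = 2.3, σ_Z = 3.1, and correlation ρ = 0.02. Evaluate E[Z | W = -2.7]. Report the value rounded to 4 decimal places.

E[Z | W=x] = μ_Z + ρ(σ_Z/σ_W)(x − μ_W) for jointly normal variables.
E[Z | W=-2.7] = 1.6 + (0.02)·(3.1/2.3)·(-2.7 − (2.7)) = 1.6 + (0.026957)·(-5.4) = 1.4544.

1.4544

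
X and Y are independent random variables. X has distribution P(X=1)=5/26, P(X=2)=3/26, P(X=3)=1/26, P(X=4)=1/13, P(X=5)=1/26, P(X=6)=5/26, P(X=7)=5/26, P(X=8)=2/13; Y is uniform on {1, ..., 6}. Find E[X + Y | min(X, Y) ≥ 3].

P(min(X, Y) ≥ 3) = 6/13.
Summing (X+Y)·P(x,y) over outcomes with min(X, Y) ≥ 3 gives 194/39.
E[X + Y | min(X, Y) ≥ 3] = (194/39) / (6/13) = 97/9.

97/9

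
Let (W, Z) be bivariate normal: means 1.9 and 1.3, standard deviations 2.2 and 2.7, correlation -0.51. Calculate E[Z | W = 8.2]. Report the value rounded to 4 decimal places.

-2.6432

E[Z | W=x] = μ_Z + ρ(σ_Z/σ_W)(x − μ_W) for jointly normal variables.
E[Z | W=8.2] = 1.3 + (-0.51)·(2.7/2.2)·(8.2 − (1.9)) = 1.3 + (-0.62591)·(6.3) = -2.6432.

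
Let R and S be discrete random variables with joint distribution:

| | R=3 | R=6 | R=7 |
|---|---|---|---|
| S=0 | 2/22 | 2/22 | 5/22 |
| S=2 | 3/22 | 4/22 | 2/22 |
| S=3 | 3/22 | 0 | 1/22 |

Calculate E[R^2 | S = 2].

269/9

P(S = 2) = 9/22.
Σ R^2·P over the event = 9·(3/22) + 36·(4/22) + 49·(2/22) = 269/22.
E[R^2 | S = 2] = (269/22) / (9/22) = 269/9.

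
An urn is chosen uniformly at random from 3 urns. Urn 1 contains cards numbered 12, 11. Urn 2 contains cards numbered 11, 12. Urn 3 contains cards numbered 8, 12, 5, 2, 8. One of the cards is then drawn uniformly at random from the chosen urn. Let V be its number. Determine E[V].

E[V | urn 1] = (12+11)/2 = 23/2.
E[V | urn 2] = (11+12)/2 = 23/2.
E[V | urn 3] = (8+12+5+2+8)/5 = 7.
By the law of total expectation,
E[V] = (1/3)·(23/2) + (1/3)·(23/2) + (1/3)·(7) = 10.

10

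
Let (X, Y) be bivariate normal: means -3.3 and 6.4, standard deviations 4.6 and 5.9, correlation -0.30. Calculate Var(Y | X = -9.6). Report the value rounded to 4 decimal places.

The conditional variance in a bivariate normal is σ_Y²(1 − ρ²), independent of x.
Var(Y | X=-9.6) = (5.9)²·(1 − (-0.30)²) = 34.81·0.91 = 31.6771.

31.6771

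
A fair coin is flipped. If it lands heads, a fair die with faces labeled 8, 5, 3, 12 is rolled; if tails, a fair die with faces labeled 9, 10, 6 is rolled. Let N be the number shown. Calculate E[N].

E[N | heads] = (8+5+3+12)/4 = 7.
E[N | tails] = (9+10+6)/3 = 25/3.
By the law of total expectation,
E[N] = (1/2)·(7) + (1/2)·(25/3) = 23/3.

23/3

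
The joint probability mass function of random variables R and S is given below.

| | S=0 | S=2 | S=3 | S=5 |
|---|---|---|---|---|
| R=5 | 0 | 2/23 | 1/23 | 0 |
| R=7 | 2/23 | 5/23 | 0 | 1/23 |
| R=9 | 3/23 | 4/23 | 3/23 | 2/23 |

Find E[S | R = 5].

7/3

P(R = 5) = 3/23.
Σ S·P over the event = 2·(2/23) + 3·(1/23) = 7/23.
E[S | R = 5] = (7/23) / (3/23) = 7/3.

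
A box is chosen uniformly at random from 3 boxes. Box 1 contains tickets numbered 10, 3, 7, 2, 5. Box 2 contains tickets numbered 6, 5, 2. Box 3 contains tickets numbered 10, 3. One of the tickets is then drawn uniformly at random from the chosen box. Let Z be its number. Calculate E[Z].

E[Z | box 1] = (10+3+7+2+5)/5 = 27/5.
E[Z | box 2] = (6+5+2)/3 = 13/3.
E[Z | box 3] = (10+3)/2 = 13/2.
By the law of total expectation,
E[Z] = (1/3)·(27/5) + (1/3)·(13/3) + (1/3)·(13/2) = 487/90.

487/90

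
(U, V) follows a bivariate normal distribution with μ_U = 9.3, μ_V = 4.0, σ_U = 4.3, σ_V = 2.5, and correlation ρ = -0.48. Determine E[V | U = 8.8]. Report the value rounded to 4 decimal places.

4.1395

The regression of V on U has slope ρ·σ_V/σ_U and passes through (μ_U, μ_V).
E[V | U=8.8] = 4.0 + (-0.48)·(2.5/4.3)·(8.8 − (9.3)) = 4.0 + (-0.27907)·(-0.5) = 4.1395.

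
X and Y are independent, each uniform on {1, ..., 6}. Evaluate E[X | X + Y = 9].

9/2

Outcomes with X + Y = 9: (3,6), (4,5), (5,4), (6,3), each with probability 1/36.
E[X | X + Y = 9] = (3 + 4 + 5 + 6) / 4 = 9/2.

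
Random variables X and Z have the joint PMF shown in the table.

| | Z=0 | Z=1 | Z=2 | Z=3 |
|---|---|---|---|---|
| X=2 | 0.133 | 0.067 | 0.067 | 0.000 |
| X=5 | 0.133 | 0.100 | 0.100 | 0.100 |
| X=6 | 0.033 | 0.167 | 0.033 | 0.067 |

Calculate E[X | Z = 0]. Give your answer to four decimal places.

P(Z = 0) = 0.299.
Σ X·P over the event = 2·(0.133) + 5·(0.133) + 6·(0.033) = 1.129.
E[X | Z = 0] = (1.129) / (0.299) = 3.7759.

3.7759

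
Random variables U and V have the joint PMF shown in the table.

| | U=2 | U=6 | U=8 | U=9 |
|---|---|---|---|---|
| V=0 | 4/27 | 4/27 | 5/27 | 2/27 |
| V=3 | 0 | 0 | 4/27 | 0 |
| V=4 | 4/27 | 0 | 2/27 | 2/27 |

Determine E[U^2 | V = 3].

P(V = 3) = 4/27.
Σ U^2·P over the event = 64·(4/27) = 256/27.
E[U^2 | V = 3] = (256/27) / (4/27) = 64.

64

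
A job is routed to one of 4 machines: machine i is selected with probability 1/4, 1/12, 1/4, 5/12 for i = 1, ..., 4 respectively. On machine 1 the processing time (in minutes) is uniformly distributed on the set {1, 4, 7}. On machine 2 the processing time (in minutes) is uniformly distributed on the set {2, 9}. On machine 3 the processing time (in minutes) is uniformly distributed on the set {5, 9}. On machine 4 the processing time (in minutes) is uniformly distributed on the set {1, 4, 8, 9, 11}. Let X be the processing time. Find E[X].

143/24

E[X | machine 1] = (1+4+7)/3 = 4.
E[X | machine 2] = (2+9)/2 = 11/2.
E[X | machine 3] = (5+9)/2 = 7.
E[X | machine 4] = (1+4+8+9+11)/5 = 33/5.
E[X] = (1/4)·(4) + (1/12)·(11/2) + (1/4)·(7) + (5/12)·(33/5) = 143/24.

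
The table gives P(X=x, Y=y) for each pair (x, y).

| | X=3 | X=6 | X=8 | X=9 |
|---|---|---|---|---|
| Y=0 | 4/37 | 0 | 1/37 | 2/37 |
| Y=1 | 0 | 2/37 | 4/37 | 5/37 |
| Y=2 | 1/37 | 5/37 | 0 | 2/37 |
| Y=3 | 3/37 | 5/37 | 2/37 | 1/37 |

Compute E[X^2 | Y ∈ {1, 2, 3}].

50

P(Y ∈ {1, 2, 3}) = 30/37.
Summing X^2·P(X=x,Y=y) over the conditioning event gives 1500/37.
E[X^2 | Y ∈ {1, 2, 3}] = (1500/37) / (30/37) = 50.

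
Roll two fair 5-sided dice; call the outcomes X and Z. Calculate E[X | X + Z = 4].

2

Outcomes with X + Z = 4: (1,3), (2,2), (3,1), each with probability 1/25.
E[X | X + Z = 4] = (1 + 2 + 3) / 3 = 2.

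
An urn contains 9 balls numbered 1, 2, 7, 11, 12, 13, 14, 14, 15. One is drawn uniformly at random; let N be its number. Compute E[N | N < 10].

10/3

P(N < 10) = 1/3.
Σ over the event: 1·1/9 + 2·1/9 + 7·1/9 = 10/9.
E[N | N < 10] = (10/9) / (1/3) = 10/3.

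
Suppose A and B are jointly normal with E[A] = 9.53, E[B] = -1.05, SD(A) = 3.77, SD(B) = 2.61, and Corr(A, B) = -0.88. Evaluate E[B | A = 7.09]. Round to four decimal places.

0.4365

E[B | A=x] = μ_B + ρ(σ_B/σ_A)(x − μ_A) for jointly normal variables.
E[B | A=7.09] = -1.05 + (-0.88)·(2.61/3.77)·(7.09 − (9.53)) = -1.05 + (-0.60923)·(-2.44) = 0.4365.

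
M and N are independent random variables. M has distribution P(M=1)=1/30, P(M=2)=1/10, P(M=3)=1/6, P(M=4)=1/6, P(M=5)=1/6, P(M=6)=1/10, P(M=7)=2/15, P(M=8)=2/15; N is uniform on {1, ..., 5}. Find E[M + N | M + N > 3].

1161/145

P(M + N > 3) = 29/30.
Summing (M+N)·P(x,y) over outcomes with M + N > 3 gives 387/50.
E[M + N | M + N > 3] = (387/50) / (29/30) = 1161/145.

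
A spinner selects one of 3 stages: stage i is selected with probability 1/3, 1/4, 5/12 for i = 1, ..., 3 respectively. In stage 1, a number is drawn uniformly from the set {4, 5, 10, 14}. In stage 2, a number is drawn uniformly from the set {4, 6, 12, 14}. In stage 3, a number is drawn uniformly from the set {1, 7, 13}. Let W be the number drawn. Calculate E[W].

95/12

E[W | stage 1] = (4+5+10+14)/4 = 33/4.
E[W | stage 2] = (4+6+12+14)/4 = 9.
E[W | stage 3] = (1+7+13)/3 = 7.
By the law of total expectation,
E[W] = (1/3)·(33/4) + (1/4)·(9) + (5/12)·(7) = 95/12.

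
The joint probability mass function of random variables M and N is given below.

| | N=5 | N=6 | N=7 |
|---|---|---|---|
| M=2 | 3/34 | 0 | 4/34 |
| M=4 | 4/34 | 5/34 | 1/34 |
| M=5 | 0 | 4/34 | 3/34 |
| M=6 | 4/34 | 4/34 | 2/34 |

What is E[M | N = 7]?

39/10

P(N = 7) = 5/17.
Σ M·P over the event = 2·(4/34) + 4·(1/34) + 5·(3/34) + 6·(2/34) = 39/34.
E[M | N = 7] = (39/34) / (5/17) = 39/10.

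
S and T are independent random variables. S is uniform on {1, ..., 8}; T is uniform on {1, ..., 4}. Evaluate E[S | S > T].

62/11

P(S > T) = 11/16.
Summing S·P(x,y) over outcomes with S > T gives 31/8.
E[S | S > T] = (31/8) / (11/16) = 62/11.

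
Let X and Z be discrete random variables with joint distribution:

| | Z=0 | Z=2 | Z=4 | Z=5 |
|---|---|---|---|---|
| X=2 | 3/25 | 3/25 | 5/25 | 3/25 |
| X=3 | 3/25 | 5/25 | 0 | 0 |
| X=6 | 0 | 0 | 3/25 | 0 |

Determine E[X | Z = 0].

5/2

P(Z = 0) = 6/25.
Summing X·P(X=x,Z=y) over the conditioning event gives 3/5.
E[X | Z = 0] = (3/5) / (6/25) = 5/2.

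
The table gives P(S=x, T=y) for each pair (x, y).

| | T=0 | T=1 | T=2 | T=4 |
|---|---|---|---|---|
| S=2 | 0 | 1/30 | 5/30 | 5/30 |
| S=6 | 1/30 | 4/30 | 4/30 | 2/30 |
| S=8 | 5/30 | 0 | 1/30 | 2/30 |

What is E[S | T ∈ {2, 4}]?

P(T ∈ {2, 4}) = 19/30.
Summing S·P(S=x,T=y) over the conditioning event gives 8/3.
E[S | T ∈ {2, 4}] = (8/3) / (19/30) = 80/19.

80/19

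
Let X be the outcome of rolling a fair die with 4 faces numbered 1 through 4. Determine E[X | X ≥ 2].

3

Given X ≥ 2, X is equally likely to be any of {2, 3, 4}.
E[X | X ≥ 2] = (2 + 3 + 4) / 3 = 3.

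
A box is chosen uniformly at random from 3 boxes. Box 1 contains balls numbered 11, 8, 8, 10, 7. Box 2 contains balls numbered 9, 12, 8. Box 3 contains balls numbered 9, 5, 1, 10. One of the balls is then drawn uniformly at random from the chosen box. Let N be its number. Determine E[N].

E[N | box 1] = (11+8+8+10+7)/5 = 44/5.
E[N | box 2] = (9+12+8)/3 = 29/3.
E[N | box 3] = (9+5+1+10)/4 = 25/4.
E[N] = (1/3)·(44/5) + (1/3)·(29/3) + (1/3)·(25/4) = 1483/180.

1483/180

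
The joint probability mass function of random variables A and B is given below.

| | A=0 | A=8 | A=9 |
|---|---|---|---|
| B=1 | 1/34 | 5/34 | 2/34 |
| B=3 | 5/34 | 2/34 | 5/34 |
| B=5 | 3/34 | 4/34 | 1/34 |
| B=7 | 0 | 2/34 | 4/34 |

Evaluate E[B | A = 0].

P(A = 0) = 9/34.
Σ B·P over the event = 1·(1/34) + 3·(5/34) + 5·(3/34) = 31/34.
E[B | A = 0] = (31/34) / (9/34) = 31/9.

31/9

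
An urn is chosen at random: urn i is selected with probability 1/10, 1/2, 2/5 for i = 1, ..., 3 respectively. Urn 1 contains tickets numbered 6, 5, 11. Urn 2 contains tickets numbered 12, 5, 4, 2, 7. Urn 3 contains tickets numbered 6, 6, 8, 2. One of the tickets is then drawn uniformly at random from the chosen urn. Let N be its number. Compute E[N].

89/15

E[N | urn 1] = (6+5+11)/3 = 22/3.
E[N | urn 2] = (12+5+4+2+7)/5 = 6.
E[N | urn 3] = (6+6+8+2)/4 = 11/2.
E[N] = (1/10)·(22/3) + (1/2)·(6) + (2/5)·(11/2) = 89/15.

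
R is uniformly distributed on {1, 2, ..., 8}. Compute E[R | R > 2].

11/2

Given R > 2, R is equally likely to be any of {3, 4, 5, 6, 7, 8}.
E[R | R > 2] = (3 + 4 + 5 + 6 + 7 + 8) / 6 = 11/2.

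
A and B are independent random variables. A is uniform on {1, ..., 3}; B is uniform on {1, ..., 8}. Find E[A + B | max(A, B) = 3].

Outcomes with max(A, B) = 3: (1,3), (2,3), (3,1), (3,2), (3,3), each with probability 1/24.
E[A + B | max(A, B) = 3] = (4 + 5 + 4 + 5 + 6) / 5 = 24/5.

24/5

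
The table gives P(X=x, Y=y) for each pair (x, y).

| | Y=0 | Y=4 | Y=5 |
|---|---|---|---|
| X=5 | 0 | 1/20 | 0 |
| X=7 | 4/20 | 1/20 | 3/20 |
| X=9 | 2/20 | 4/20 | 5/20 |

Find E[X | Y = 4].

P(Y = 4) = 3/10.
Σ X·P over the event = 5·(1/20) + 7·(1/20) + 9·(4/20) = 12/5.
E[X | Y = 4] = (12/5) / (3/10) = 8.

8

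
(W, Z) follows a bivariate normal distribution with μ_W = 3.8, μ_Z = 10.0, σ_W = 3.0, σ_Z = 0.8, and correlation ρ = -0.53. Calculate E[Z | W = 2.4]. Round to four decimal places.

10.1979

For a bivariate normal, E[Z | W=x] = μ_Z + ρ·(σ_Z/σ_W)·(x − μ_W).
E[Z | W=2.4] = 10.0 + (-0.53)·(0.8/3.0)·(2.4 − (3.8)) = 10.0 + (-0.14133)·(-1.4) = 10.1979.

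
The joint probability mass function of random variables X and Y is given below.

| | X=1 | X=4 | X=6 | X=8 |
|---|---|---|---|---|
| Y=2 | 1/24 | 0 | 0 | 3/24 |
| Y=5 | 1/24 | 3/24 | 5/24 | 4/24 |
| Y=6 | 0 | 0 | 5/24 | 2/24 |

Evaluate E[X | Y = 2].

25/4

P(Y = 2) = 1/6.
Σ X·P over the event = 1·(1/24) + 8·(3/24) = 25/24.
E[X | Y = 2] = (25/24) / (1/6) = 25/4.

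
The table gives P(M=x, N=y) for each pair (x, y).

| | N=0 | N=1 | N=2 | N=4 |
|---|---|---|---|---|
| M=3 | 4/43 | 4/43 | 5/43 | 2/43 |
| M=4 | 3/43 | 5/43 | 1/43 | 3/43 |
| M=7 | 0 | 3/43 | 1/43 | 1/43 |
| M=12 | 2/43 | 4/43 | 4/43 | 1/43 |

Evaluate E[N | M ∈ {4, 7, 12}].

11/7

P(M ∈ {4, 7, 12}) = 28/43.
Summing N·P(M=x,N=y) over the conditioning event gives 44/43.
E[N | M ∈ {4, 7, 12}] = (44/43) / (28/43) = 11/7.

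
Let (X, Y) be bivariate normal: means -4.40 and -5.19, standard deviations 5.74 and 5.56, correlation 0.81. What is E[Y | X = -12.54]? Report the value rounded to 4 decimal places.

For a bivariate normal, E[Y | X=x] = μ_Y + ρ·(σ_Y/σ_X)·(x − μ_X).
E[Y | X=-12.54] = -5.19 + (0.81)·(5.56/5.74)·(-12.54 − (-4.40)) = -5.19 + (0.7846)·(-8.14) = -11.5766.

-11.5766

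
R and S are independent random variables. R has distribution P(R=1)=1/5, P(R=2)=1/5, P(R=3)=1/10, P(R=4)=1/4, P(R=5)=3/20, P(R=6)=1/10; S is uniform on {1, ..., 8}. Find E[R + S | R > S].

P(R > S) = 9/32.
Summing (R+S)·P(x,y) over outcomes with R > S gives 15/8.
E[R + S | R > S] = (15/8) / (9/32) = 20/3.

20/3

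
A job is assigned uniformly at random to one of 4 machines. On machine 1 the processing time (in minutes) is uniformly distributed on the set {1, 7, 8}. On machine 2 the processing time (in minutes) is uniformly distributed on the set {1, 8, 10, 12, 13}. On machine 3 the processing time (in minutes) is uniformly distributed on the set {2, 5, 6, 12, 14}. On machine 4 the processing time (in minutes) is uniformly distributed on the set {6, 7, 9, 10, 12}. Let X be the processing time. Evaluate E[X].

E[X | machine 1] = (1+7+8)/3 = 16/3.
E[X | machine 2] = (1+8+10+12+13)/5 = 44/5.
E[X | machine 3] = (2+5+6+12+14)/5 = 39/5.
E[X | machine 4] = (6+7+9+10+12)/5 = 44/5.
By the law of total expectation,
E[X] = (1/4)·(16/3) + (1/4)·(44/5) + (1/4)·(39/5) + (1/4)·(44/5) = 461/60.

461/60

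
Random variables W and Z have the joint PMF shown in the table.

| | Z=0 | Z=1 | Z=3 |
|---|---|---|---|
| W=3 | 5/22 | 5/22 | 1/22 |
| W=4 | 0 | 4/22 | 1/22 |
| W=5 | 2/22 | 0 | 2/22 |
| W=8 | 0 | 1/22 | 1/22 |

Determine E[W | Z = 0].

25/7

P(Z = 0) = 7/22.
Σ W·P over the event = 3·(5/22) + 5·(2/22) = 25/22.
E[W | Z = 0] = (25/22) / (7/22) = 25/7.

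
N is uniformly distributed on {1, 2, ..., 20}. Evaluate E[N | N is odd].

10

Given N is odd, N is equally likely to be any of {1, 3, 5, 7, 9, 11, 13, 15, 17, 19}.
E[N | N is odd] = (1 + 3 + 5 + 7 + 9 + 11 + 13 + 15 + 17 + 19) / 10 = 10.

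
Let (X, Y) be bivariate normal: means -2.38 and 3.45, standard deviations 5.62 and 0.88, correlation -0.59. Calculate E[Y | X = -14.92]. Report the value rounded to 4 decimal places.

4.6085

E[Y | X=x] = μ_Y + ρ(σ_Y/σ_X)(x − μ_X) for jointly normal variables.
E[Y | X=-14.92] = 3.45 + (-0.59)·(0.88/5.62)·(-14.92 − (-2.38)) = 3.45 + (-0.092384)·(-12.54) = 4.6085.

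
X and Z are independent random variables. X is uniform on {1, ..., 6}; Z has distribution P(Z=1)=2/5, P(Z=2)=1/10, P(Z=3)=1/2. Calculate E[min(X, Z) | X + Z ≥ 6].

74/31

P(X + Z ≥ 6) = 31/60.
Summing min(X,Z)·P(x,y) over outcomes with X + Z ≥ 6 gives 37/30.
E[min(X, Z) | X + Z ≥ 6] = (37/30) / (31/60) = 74/31.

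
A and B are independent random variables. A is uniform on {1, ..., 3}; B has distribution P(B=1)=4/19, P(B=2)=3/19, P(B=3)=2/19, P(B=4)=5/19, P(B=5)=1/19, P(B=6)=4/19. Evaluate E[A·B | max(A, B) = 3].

66/13

P(max(A, B) = 3) = 13/57.
Summing AB·P(x,y) over outcomes with max(A, B) = 3 gives 22/19.
E[A·B | max(A, B) = 3] = (22/19) / (13/57) = 66/13.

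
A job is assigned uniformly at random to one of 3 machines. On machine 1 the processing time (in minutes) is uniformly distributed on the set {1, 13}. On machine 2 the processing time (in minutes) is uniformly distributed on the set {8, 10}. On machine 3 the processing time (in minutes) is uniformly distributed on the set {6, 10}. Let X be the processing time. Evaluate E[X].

8

E[X | machine 1] = (1+13)/2 = 7.
E[X | machine 2] = (8+10)/2 = 9.
E[X | machine 3] = (6+10)/2 = 8.
By the law of total expectation,
E[X] = (1/3)·(7) + (1/3)·(9) + (1/3)·(8) = 8.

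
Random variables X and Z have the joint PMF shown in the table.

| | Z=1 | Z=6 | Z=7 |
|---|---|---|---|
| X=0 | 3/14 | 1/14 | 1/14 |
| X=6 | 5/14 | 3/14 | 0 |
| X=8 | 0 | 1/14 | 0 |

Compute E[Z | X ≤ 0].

16/5

P(X ≤ 0) = 5/14.
Σ Z·P over the event = 1·(3/14) + 6·(1/14) + 7·(1/14) = 8/7.
E[Z | X ≤ 0] = (8/7) / (5/14) = 16/5.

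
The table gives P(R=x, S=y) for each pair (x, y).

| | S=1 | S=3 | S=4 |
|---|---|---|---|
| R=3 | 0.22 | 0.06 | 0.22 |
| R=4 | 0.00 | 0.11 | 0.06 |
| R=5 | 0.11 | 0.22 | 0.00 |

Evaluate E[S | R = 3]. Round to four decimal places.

2.5600

P(R = 3) = 0.50.
Summing S·P(R=x,S=y) over the conditioning event gives 1.28.
E[S | R = 3] = (1.28) / (0.50) = 2.5600.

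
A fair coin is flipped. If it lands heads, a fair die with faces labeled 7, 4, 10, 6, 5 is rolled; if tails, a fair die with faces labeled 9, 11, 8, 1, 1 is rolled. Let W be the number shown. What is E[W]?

31/5

E[W | heads] = (7+4+10+6+5)/5 = 32/5.
E[W | tails] = (9+11+8+1+1)/5 = 6.
E[W] = (1/2)·(32/5) + (1/2)·(6) = 31/5.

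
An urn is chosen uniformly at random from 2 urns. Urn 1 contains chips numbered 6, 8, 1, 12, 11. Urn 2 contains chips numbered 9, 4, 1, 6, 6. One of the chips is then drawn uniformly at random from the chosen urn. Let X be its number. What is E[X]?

32/5

E[X | urn 1] = (6+8+1+12+11)/5 = 38/5.
E[X | urn 2] = (9+4+1+6+6)/5 = 26/5.
By the law of total expectation,
E[X] = (1/2)·(38/5) + (1/2)·(26/5) = 32/5.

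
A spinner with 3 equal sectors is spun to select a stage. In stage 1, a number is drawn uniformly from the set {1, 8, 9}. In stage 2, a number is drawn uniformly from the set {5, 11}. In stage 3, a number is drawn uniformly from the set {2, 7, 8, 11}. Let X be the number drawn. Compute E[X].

7

E[X | stage 1] = (1+8+9)/3 = 6.
E[X | stage 2] = (5+11)/2 = 8.
E[X | stage 3] = (2+7+8+11)/4 = 7.
By the law of total expectation,
E[X] = (1/3)·(6) + (1/3)·(8) + (1/3)·(7) = 7.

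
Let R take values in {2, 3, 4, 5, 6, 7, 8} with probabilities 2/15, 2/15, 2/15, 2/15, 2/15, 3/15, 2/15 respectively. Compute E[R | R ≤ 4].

P(R ≤ 4) = 2/5.
Σ over the event: 2·2/15 + 3·2/15 + 4·2/15 = 6/5.
E[R | R ≤ 4] = (6/5) / (2/5) = 3.

3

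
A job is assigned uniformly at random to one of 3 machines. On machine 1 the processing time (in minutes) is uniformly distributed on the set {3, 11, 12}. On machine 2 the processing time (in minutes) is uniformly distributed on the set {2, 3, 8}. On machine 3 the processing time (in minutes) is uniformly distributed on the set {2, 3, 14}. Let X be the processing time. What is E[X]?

58/9

E[X | machine 1] = (3+11+12)/3 = 26/3.
E[X | machine 2] = (2+3+8)/3 = 13/3.
E[X | machine 3] = (2+3+14)/3 = 19/3.
E[X] = (1/3)·(26/3) + (1/3)·(13/3) + (1/3)·(19/3) = 58/9.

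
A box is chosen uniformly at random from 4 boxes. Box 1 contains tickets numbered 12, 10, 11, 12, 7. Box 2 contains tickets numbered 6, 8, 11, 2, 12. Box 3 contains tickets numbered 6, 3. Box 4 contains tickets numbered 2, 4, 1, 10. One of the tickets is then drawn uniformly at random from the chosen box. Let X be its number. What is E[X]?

E[X | box 1] = (12+10+11+12+7)/5 = 52/5.
E[X | box 2] = (6+8+11+2+12)/5 = 39/5.
E[X | box 3] = (6+3)/2 = 9/2.
E[X | box 4] = (2+4+1+10)/4 = 17/4.
By the law of total expectation,
E[X] = (1/4)·(52/5) + (1/4)·(39/5) + (1/4)·(9/2) + (1/4)·(17/4) = 539/80.

539/80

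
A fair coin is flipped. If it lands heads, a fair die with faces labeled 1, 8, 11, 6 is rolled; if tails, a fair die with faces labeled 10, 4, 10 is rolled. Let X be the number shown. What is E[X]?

29/4

E[X | heads] = (1+8+11+6)/4 = 13/2.
E[X | tails] = (10+4+10)/3 = 8.
E[X] = (1/2)·(13/2) + (1/2)·(8) = 29/4.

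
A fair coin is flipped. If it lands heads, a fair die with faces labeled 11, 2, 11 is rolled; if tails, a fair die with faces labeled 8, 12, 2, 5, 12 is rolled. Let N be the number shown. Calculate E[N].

79/10

E[N | heads] = (11+2+11)/3 = 8.
E[N | tails] = (8+12+2+5+12)/5 = 39/5.
E[N] = (1/2)·(8) + (1/2)·(39/5) = 79/10.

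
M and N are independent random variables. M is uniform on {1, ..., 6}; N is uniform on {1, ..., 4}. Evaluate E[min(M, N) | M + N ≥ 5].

43/18

P(M + N ≥ 5) = 3/4.
Summing min(M,N)·P(x,y) over outcomes with M + N ≥ 5 gives 43/24.
E[min(M, N) | M + N ≥ 5] = (43/24) / (3/4) = 43/18.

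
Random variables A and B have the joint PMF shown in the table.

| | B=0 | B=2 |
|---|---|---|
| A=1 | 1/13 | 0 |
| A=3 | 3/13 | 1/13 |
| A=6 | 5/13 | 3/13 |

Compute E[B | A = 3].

1/2

P(A = 3) = 4/13.
Σ B·P over the event = 0·(3/13) + 2·(1/13) = 2/13.
E[B | A = 3] = (2/13) / (4/13) = 1/2.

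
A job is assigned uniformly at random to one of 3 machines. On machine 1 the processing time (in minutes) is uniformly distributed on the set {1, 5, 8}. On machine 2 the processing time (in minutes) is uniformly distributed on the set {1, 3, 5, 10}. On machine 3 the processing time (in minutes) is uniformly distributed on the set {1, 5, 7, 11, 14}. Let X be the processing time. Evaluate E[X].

1021/180

E[X | machine 1] = (1+5+8)/3 = 14/3.
E[X | machine 2] = (1+3+5+10)/4 = 19/4.
E[X | machine 3] = (1+5+7+11+14)/5 = 38/5.
By the law of total expectation,
E[X] = (1/3)·(14/3) + (1/3)·(19/4) + (1/3)·(38/5) = 1021/180.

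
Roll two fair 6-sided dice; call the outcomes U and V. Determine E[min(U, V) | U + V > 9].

29/6

P(U + V > 9) = 1/6.
Summing min(U,V)·P(x,y) over outcomes with U + V > 9 gives 29/36.
E[min(U, V) | U + V > 9] = (29/36) / (1/6) = 29/6.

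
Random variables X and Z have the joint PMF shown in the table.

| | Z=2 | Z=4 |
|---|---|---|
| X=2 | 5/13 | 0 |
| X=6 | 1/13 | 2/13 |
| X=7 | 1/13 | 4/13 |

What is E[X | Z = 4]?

P(Z = 4) = 6/13.
Σ X·P over the event = 6·(2/13) + 7·(4/13) = 40/13.
E[X | Z = 4] = (40/13) / (6/13) = 20/3.

20/3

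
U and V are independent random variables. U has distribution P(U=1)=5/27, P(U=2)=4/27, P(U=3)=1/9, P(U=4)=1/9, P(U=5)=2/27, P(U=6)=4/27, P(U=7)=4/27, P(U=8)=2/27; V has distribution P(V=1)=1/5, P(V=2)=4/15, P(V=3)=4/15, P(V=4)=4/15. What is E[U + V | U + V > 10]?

P(U + V > 10) = 32/405.
Summing (U+V)·P(x,y) over outcomes with U + V > 10 gives 8/9.
E[U + V | U + V > 10] = (8/9) / (32/405) = 45/4.

45/4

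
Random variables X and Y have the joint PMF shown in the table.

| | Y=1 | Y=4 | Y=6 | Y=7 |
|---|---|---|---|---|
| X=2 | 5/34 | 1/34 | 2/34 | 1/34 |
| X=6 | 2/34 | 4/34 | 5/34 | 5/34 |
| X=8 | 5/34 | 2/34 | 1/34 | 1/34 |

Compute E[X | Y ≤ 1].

P(Y ≤ 1) = 6/17.
Σ X·P over the event = 2·(5/34) + 6·(2/34) + 8·(5/34) = 31/17.
E[X | Y ≤ 1] = (31/17) / (6/17) = 31/6.

31/6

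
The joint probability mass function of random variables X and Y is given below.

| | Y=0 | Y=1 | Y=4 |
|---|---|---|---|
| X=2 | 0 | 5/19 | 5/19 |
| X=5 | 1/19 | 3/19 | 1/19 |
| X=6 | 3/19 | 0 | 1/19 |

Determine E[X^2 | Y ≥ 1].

P(Y ≥ 1) = 15/19.
Σ X^2·P over the event = 4·(5/19) + 4·(5/19) + 25·(3/19) + 25·(1/19) + 36·(1/19) = 176/19.
E[X^2 | Y ≥ 1] = (176/19) / (15/19) = 176/15.

176/15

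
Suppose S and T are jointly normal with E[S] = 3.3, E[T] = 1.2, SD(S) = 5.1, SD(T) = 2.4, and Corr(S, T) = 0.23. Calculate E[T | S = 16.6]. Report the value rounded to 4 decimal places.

2.6395

The regression of T on S has slope ρ·σ_T/σ_S and passes through (μ_S, μ_T).
E[T | S=16.6] = 1.2 + (0.23)·(2.4/5.1)·(16.6 − (3.3)) = 1.2 + (0.108235)·(13.3) = 2.6395.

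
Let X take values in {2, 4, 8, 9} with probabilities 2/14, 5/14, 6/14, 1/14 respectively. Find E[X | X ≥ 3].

P(X ≥ 3) = 6/7.
Σ over the event: 4·5/14 + 8·3/7 + 9·1/14 = 11/2.
E[X | X ≥ 3] = (11/2) / (6/7) = 77/12.

77/12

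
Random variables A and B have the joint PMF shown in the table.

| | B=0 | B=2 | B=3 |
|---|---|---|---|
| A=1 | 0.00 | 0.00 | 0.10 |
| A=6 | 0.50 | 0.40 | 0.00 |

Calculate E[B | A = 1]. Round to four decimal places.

P(A = 1) = 0.10.
Σ B·P over the event = 3·(0.10) = 0.30.
E[B | A = 1] = (0.30) / (0.10) = 3.0000.

3.0000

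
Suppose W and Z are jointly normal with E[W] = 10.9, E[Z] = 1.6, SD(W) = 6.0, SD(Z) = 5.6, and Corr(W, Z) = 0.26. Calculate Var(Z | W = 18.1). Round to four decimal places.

The conditional variance in a bivariate normal is σ_Z²(1 − ρ²), independent of x.
Var(Z | W=18.1) = (5.6)²·(1 − (0.26)²) = 31.36·0.9324 = 29.2401.

29.2401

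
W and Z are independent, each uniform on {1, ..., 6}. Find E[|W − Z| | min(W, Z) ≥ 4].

8/9

Outcomes with min(W, Z) ≥ 4: (4,4), (4,5), (4,6), (5,4), (5,5), (5,6), (6,4), (6,5), (6,6), each with probability 1/36.
E[|W − Z| | min(W, Z) ≥ 4] = (0 + 1 + 2 + 1 + 0 + 1 + 2 + 1 + 0) / 9 = 8/9.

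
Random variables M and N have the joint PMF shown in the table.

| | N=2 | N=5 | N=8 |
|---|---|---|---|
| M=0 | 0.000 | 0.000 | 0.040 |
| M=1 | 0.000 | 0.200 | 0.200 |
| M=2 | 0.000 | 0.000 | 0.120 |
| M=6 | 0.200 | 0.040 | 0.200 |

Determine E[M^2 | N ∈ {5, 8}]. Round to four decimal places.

P(N ∈ {5, 8}) = 0.800.
Σ M^2·P over the event = 0·(0.040) + 1·(0.200) + 1·(0.200) + 4·(0.120) + 36·(0.040) + 36·(0.200) = 9.520.
E[M^2 | N ∈ {5, 8}] = (9.520) / (0.800) = 11.9000.

11.9000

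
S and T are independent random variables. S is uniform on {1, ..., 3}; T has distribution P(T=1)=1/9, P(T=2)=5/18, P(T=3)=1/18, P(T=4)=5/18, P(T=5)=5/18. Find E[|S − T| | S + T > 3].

29/15

P(S + T > 3) = 5/6.
Summing |S−T|·P(x,y) over outcomes with S + T > 3 gives 29/18.
E[|S − T| | S + T > 3] = (29/18) / (5/6) = 29/15.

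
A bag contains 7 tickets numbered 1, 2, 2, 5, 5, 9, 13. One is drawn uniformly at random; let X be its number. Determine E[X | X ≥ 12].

13

P(X ≥ 12) = 1/7.
Σ over the event: 13·1/7 = 13/7.
E[X | X ≥ 12] = (13/7) / (1/7) = 13.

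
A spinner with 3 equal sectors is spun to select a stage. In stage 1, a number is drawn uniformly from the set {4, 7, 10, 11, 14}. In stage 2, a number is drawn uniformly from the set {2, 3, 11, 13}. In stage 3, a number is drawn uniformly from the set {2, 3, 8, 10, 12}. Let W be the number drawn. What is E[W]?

E[W | stage 1] = (4+7+10+11+14)/5 = 46/5.
E[W | stage 2] = (2+3+11+13)/4 = 29/4.
E[W | stage 3] = (2+3+8+10+12)/5 = 7.
E[W] = (1/3)·(46/5) + (1/3)·(29/4) + (1/3)·(7) = 469/60.

469/60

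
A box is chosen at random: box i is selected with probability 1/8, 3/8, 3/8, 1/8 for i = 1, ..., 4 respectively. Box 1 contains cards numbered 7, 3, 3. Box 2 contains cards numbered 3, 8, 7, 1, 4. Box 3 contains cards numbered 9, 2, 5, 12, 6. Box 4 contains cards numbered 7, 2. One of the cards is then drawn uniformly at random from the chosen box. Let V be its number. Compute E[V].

E[V | box 1] = (7+3+3)/3 = 13/3.
E[V | box 2] = (3+8+7+1+4)/5 = 23/5.
E[V | box 3] = (9+2+5+12+6)/5 = 34/5.
E[V | box 4] = (7+2)/2 = 9/2.
E[V] = (1/8)·(13/3) + (3/8)·(23/5) + (3/8)·(34/5) + (1/8)·(9/2) = 1291/240.

1291/240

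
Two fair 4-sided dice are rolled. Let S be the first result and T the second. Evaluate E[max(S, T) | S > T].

Outcomes with S > T: (2,1), (3,1), (3,2), (4,1), (4,2), (4,3), each with probability 1/16.
E[max(S, T) | S > T] = (2 + 3 + 3 + 4 + 4 + 4) / 6 = 10/3.

10/3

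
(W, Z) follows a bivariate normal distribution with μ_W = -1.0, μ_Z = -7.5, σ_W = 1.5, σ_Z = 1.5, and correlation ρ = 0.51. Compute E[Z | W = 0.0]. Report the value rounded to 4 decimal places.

-6.9900

The regression of Z on W has slope ρ·σ_Z/σ_W and passes through (μ_W, μ_Z).
E[Z | W=0.0] = -7.5 + (0.51)·(1.5/1.5)·(0.0 − (-1.0)) = -7.5 + (0.51)·(1) = -6.9900.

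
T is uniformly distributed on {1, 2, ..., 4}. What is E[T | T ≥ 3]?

Given T ≥ 3, T is equally likely to be any of {3, 4}.
E[T | T ≥ 3] = (3 + 4) / 2 = 7/2.

7/2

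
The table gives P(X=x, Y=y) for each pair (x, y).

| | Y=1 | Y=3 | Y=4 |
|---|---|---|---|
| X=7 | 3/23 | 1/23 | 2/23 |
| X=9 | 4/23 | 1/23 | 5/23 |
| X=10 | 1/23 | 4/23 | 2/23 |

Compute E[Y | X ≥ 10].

P(X ≥ 10) = 7/23.
Summing Y·P(X=x,Y=y) over the conditioning event gives 21/23.
E[Y | X ≥ 10] = (21/23) / (7/23) = 3.

3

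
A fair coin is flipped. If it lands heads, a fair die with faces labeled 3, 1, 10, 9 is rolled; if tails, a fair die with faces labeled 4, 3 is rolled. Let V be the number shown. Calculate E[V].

E[V | heads] = (3+1+10+9)/4 = 23/4.
E[V | tails] = (4+3)/2 = 7/2.
By the law of total expectation,
E[V] = (1/2)·(23/4) + (1/2)·(7/2) = 37/8.

37/8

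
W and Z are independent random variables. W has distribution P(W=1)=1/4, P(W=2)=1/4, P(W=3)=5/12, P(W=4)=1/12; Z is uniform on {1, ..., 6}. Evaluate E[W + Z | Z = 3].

P(Z = 3) = 1/6.
Summing (W+Z)·P(x,y) over outcomes with Z = 3 gives 8/9.
E[W + Z | Z = 3] = (8/9) / (1/6) = 16/3.

16/3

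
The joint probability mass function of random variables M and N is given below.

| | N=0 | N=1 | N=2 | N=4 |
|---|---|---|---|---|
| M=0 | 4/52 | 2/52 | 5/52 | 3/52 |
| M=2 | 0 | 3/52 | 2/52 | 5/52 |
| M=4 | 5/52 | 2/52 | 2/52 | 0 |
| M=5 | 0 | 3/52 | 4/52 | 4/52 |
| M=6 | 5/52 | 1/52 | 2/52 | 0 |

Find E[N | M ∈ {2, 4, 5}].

P(M ∈ {2, 4, 5}) = 15/26.
Summing N·P(M=x,N=y) over the conditioning event gives 15/13.
E[N | M ∈ {2, 4, 5}] = (15/13) / (15/26) = 2.

2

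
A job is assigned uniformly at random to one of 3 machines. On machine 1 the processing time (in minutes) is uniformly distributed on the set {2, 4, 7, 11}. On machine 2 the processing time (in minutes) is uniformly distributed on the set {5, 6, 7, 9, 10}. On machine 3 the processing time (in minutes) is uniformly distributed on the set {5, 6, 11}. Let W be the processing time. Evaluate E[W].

311/45

E[W | machine 1] = (2+4+7+11)/4 = 6.
E[W | machine 2] = (5+6+7+9+10)/5 = 37/5.
E[W | machine 3] = (5+6+11)/3 = 22/3.
By the law of total expectation,
E[W] = (1/3)·(6) + (1/3)·(37/5) + (1/3)·(22/3) = 311/45.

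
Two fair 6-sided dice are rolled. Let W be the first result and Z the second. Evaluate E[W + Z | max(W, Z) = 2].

Outcomes with max(W, Z) = 2: (1,2), (2,1), (2,2), each with probability 1/36.
E[W + Z | max(W, Z) = 2] = (3 + 3 + 4) / 3 = 10/3.

10/3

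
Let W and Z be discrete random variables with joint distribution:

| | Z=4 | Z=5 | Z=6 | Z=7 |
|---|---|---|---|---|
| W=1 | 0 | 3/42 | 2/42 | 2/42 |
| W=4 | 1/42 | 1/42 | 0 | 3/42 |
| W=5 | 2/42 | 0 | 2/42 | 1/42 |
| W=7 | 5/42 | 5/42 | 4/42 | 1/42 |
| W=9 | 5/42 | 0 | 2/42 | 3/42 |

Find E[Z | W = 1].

P(W = 1) = 1/6.
Σ Z·P over the event = 5·(3/42) + 6·(2/42) + 7·(2/42) = 41/42.
E[Z | W = 1] = (41/42) / (1/6) = 41/7.

41/7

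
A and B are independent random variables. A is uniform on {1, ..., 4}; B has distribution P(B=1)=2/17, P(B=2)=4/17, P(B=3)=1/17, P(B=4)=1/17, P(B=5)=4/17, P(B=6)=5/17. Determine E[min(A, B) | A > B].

5/3

P(A > B) = 15/68.
Summing min(A,B)·P(x,y) over outcomes with A > B gives 25/68.
E[min(A, B) | A > B] = (25/68) / (15/68) = 5/3.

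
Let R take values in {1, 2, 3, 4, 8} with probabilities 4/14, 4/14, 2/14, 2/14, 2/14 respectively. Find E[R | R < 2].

P(R < 2) = 2/7.
Σ over the event: 1·2/7 = 2/7.
E[R | R < 2] = (2/7) / (2/7) = 1.

1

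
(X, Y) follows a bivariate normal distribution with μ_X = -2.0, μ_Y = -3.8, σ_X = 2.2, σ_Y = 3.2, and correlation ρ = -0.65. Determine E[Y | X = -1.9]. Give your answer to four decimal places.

For a bivariate normal, E[Y | X=x] = μ_Y + ρ·(σ_Y/σ_X)·(x − μ_X).
E[Y | X=-1.9] = -3.8 + (-0.65)·(3.2/2.2)·(-1.9 − (-2.0)) = -3.8 + (-0.94545)·(0.1) = -3.8945.

-3.8945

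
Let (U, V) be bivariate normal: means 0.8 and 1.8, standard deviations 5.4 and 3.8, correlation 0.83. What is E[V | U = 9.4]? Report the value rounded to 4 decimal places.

6.8230

For a bivariate normal, E[V | U=x] = μ_V + ρ·(σ_V/σ_U)·(x − μ_U).
E[V | U=9.4] = 1.8 + (0.83)·(3.8/5.4)·(9.4 − (0.8)) = 1.8 + (0.58407)·(8.6) = 6.8230.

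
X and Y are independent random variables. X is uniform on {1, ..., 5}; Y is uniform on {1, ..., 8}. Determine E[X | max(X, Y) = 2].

Outcomes with max(X, Y) = 2: (1,2), (2,1), (2,2), each with probability 1/40.
E[X | max(X, Y) = 2] = (1 + 2 + 2) / 3 = 5/3.

5/3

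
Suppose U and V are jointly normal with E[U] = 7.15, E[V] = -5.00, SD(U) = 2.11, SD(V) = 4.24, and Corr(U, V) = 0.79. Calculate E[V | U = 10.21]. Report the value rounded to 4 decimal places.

-0.1423

The regression of V on U has slope ρ·σ_V/σ_U and passes through (μ_U, μ_V).
E[V | U=10.21] = -5.00 + (0.79)·(4.24/2.11)·(10.21 − (7.15)) = -5.00 + (1.5875)·(3.06) = -0.1423.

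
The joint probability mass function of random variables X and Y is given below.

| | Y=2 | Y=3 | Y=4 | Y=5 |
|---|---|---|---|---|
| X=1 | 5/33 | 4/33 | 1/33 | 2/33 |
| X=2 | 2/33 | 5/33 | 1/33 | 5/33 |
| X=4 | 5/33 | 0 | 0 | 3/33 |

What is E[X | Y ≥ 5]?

P(Y ≥ 5) = 10/33.
Σ X·P over the event = 1·(2/33) + 2·(5/33) + 4·(3/33) = 8/11.
E[X | Y ≥ 5] = (8/11) / (10/33) = 12/5.

12/5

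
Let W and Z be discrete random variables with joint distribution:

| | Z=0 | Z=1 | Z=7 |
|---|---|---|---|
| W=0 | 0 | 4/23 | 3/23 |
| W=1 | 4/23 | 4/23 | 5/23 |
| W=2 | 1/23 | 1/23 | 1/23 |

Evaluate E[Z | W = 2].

P(W = 2) = 3/23.
Σ Z·P over the event = 0·(1/23) + 1·(1/23) + 7·(1/23) = 8/23.
E[Z | W = 2] = (8/23) / (3/23) = 8/3.

8/3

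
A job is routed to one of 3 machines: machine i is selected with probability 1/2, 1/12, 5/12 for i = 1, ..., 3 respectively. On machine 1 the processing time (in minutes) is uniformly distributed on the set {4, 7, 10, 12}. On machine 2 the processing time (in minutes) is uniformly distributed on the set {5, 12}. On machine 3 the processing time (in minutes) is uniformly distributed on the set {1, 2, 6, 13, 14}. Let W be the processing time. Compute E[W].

E[W | machine 1] = (4+7+10+12)/4 = 33/4.
E[W | machine 2] = (5+12)/2 = 17/2.
E[W | machine 3] = (1+2+6+13+14)/5 = 36/5.
By the law of total expectation,
E[W] = (1/2)·(33/4) + (1/12)·(17/2) + (5/12)·(36/5) = 47/6.

47/6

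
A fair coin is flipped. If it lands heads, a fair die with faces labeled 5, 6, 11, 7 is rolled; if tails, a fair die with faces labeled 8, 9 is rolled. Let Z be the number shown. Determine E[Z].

63/8

E[Z | heads] = (5+6+11+7)/4 = 29/4.
E[Z | tails] = (8+9)/2 = 17/2.
By the law of total expectation,
E[Z] = (1/2)·(29/4) + (1/2)·(17/2) = 63/8.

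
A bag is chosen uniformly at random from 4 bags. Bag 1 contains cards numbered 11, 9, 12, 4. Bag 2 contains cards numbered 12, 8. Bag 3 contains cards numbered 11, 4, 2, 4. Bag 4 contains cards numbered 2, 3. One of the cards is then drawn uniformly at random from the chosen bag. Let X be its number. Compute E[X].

107/16

E[X | bag 1] = (11+9+12+4)/4 = 9.
E[X | bag 2] = (12+8)/2 = 10.
E[X | bag 3] = (11+4+2+4)/4 = 21/4.
E[X | bag 4] = (2+3)/2 = 5/2.
By the law of total expectation,
E[X] = (1/4)·(9) + (1/4)·(10) + (1/4)·(21/4) + (1/4)·(5/2) = 107/16.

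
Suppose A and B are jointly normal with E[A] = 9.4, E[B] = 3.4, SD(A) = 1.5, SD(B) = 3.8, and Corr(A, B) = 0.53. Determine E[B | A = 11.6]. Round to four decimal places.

For a bivariate normal, E[B | A=x] = μ_B + ρ·(σ_B/σ_A)·(x − μ_A).
E[B | A=11.6] = 3.4 + (0.53)·(3.8/1.5)·(11.6 − (9.4)) = 3.4 + (1.3427)·(2.2) = 6.3539.

6.3539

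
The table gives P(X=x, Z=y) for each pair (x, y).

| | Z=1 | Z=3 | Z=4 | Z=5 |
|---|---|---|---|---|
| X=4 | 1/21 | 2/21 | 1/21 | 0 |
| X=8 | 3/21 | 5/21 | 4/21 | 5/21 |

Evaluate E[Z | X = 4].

11/4

P(X = 4) = 4/21.
Summing Z·P(X=x,Z=y) over the conditioning event gives 11/21.
E[Z | X = 4] = (11/21) / (4/21) = 11/4.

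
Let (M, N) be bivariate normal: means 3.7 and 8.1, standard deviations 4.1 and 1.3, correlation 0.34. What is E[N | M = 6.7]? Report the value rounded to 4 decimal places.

8.4234

E[N | M=x] = μ_N + ρ(σ_N/σ_M)(x − μ_M) for jointly normal variables.
E[N | M=6.7] = 8.1 + (0.34)·(1.3/4.1)·(6.7 − (3.7)) = 8.1 + (0.1078)·(3) = 8.4234.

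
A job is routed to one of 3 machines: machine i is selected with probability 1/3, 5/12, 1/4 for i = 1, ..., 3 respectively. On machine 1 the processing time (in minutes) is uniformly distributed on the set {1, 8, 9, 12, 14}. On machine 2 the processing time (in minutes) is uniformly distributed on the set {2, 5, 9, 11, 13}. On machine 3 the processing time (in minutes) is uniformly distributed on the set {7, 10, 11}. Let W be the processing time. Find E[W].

E[W | machine 1] = (1+8+9+12+14)/5 = 44/5.
E[W | machine 2] = (2+5+9+11+13)/5 = 8.
E[W | machine 3] = (7+10+11)/3 = 28/3.
E[W] = (1/3)·(44/5) + (5/12)·(8) + (1/4)·(28/3) = 43/5.

43/5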